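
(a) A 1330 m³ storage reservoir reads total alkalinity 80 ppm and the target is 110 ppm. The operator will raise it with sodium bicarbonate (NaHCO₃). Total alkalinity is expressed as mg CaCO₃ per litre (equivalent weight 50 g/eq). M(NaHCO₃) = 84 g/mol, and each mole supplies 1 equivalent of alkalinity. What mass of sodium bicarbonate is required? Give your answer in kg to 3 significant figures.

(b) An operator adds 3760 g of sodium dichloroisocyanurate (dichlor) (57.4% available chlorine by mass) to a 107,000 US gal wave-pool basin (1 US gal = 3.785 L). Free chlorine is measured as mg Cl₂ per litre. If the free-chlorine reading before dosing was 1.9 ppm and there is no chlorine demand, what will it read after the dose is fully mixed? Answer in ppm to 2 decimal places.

(a) Volume: 1330 m³ = 1,330,000 L.
(a) Alkalinity to add: (110 − 80) = 30 mg/L as CaCO₃ × 1,330,000 L = 39,900 g as CaCO₃.
(a) Equivalents: 39,900 g ÷ 50 g/eq = 798 eq.
(a) NaHCO₃ supplies 1 eq per mole → 798 mol.
(a) Mass: 798 mol × 84 g/mol = 67,030 g.

(b) Volume: 107,000 US gal × 3.785 L/gal = 404,995 L.
(b) Available chlorine delivered: 3760 g × 0.574 = 2158 g as Cl₂.
(b) Concentration rise: 2158 g / 404,995 L = 5.329 mg/L = 5.33 ppm.
(b) Final FC: 1.9 + 5.33 = 7.23 ppm.

(a) 67.0 kg; (b) 7.23 ppm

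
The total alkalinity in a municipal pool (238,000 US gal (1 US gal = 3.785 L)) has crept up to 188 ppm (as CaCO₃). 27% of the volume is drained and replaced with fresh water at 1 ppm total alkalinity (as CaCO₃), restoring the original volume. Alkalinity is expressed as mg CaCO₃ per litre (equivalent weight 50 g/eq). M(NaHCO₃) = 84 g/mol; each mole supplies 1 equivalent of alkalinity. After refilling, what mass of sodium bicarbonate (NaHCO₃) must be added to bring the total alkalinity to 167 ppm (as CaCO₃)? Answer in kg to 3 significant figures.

44.6 kg

Volume: 238,000 US gal × 3.785 L/gal = 900,830 L.
After draining 27% and refilling: 188 × 0.73 + 1 × 0.27 = 137.51 ppm.
Deficit to target: 167 − 137.51 = 29.49 mg/L.
As CaCO₃: 29.49 mg/L × 900,830 L = 26,570 g; ÷ 50 g/eq ÷ 1 = 531.3 mol NaHCO₃.
Mass: 531.3 × 84 = 44,630 g.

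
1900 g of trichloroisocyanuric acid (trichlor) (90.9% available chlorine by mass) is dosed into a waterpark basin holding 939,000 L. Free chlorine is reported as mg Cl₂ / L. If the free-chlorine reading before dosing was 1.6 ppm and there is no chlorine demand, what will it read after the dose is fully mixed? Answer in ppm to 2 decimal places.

Available chlorine delivered: 1900 g × 0.909 = 1727 g as Cl₂.
Concentration rise: 1727 g / 939,000 L = 1.839 mg/L = 1.84 ppm.
Final FC: 1.6 + 1.84 = 3.44 ppm.

3.44 ppm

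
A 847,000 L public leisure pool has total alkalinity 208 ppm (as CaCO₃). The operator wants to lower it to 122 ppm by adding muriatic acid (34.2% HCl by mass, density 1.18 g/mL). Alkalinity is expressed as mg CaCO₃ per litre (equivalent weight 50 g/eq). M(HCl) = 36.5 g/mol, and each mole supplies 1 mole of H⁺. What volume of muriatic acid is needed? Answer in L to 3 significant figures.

132 L

Alkalinity to neutralize: (208 − 122) = 86 mg/L as CaCO₃ × 847,000 L = 72,840 g as CaCO₃.
Equivalents of H⁺ required: 72,840 ÷ 50 g/eq = 1457 eq = 1457 mol HCl.
Mass of HCl: 1457 × 36.5 = 53,170 g.
Mass of 34.2% solution: 53,170 / 0.342 = 155,500 g.
Volume: 155,500 g ÷ 1.18 g/mL = 131,800 mL.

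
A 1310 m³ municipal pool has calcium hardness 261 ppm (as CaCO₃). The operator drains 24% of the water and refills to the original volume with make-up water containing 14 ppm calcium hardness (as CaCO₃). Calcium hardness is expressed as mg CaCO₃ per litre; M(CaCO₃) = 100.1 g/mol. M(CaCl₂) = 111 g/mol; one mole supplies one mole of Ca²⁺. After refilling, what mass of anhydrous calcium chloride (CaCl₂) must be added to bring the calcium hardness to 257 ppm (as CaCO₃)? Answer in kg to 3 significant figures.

Volume: 1310 m³ = 1,310,000 L.
After draining 24% and refilling: 261 × 0.76 + 14 × 0.24 = 201.72 ppm.
Deficit to target: 257 − 201.72 = 55.28 mg/L.
As CaCO₃: 55.28 mg/L × 1,310,000 L = 72,420 g; ÷ 100.1 = 723.4 mol Ca²⁺.
Mass: 723.4 × 111 = 80,300 g.

80.3 kg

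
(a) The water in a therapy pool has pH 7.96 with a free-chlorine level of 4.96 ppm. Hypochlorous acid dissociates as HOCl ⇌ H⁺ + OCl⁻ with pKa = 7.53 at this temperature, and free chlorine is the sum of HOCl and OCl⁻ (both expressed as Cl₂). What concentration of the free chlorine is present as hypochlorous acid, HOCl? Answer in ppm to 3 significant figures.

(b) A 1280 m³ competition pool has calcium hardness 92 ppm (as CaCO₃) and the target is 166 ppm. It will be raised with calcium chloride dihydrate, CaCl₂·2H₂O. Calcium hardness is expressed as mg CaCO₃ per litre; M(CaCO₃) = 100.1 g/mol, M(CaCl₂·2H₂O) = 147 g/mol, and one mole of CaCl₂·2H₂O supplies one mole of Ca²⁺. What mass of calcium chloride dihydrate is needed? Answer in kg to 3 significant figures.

(a) [OCl⁻]/[HOCl] = 10^(pH − pKa) = 10^(7.96 − 7.53) = 10^0.43 = 2.692.
(a) Fraction as HOCl = 1 / (1 + 2.692) = 0.2709.
(a) HOCl = 0.2709 × 4.96 ppm = 1.344 ppm.

(b) Volume: 1280 m³ = 1,280,000 L.
(b) Hardness to add: (166 − 92) = 74 mg/L as CaCO₃ × 1,280,000 L = 94,720 g as CaCO₃.
(b) Moles of Ca²⁺ (1 mol Ca²⁺ ≡ 1 mol CaCO₃): 94,720 / 100.1 g/mol = 946.3 mol.
(b) Mass of CaCl₂·2H₂O: 946.3 × 147 = 139,100 g.

(a) 1.34 ppm; (b) 139 kg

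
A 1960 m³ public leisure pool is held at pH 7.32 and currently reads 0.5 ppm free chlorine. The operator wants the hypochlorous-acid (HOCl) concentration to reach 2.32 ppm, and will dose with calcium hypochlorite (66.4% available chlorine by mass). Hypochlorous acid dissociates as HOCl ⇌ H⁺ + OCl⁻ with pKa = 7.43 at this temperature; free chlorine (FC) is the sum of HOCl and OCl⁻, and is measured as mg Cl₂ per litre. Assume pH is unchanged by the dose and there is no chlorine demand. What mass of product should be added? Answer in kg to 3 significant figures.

Volume: 1960 m³ = 1,960,000 L.
[OCl⁻]/[HOCl] = 10^(pH − pKa) = 10^(7.32 − 7.43) = 0.7762; fraction as HOCl = 1/(1 + 0.7762) = 0.563.
Free chlorine required for 2.32 ppm HOCl: 2.32 / 0.563 = 4.121 ppm.
FC to add: 4.121 − 0.5 = 3.621 mg/L as Cl₂.
Cl₂ equivalent: 3.621 mg/L × 1,960,000 L = 7097 g.
Product at 66.4% available Cl: 7097 / 0.664 = 10,690 g.

10.7 kg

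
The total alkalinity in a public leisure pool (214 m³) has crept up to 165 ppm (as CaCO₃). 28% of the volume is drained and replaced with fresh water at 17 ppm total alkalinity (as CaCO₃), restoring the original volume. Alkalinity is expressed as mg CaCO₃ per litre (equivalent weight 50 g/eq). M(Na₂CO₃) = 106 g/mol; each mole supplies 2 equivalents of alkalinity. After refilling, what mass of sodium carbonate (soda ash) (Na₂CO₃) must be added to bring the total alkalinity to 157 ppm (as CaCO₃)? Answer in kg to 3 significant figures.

7.59 kg

Volume: 214 m³ = 214,000 L.
After draining 28% and refilling: 165 × 0.72 + 17 × 0.28 = 123.56 ppm.
Deficit to target: 157 − 123.56 = 33.44 mg/L.
As CaCO₃: 33.44 mg/L × 214,000 L = 7156 g; ÷ 50 g/eq ÷ 2 = 71.56 mol Na₂CO₃.
Mass: 71.56 × 106 = 7586 g.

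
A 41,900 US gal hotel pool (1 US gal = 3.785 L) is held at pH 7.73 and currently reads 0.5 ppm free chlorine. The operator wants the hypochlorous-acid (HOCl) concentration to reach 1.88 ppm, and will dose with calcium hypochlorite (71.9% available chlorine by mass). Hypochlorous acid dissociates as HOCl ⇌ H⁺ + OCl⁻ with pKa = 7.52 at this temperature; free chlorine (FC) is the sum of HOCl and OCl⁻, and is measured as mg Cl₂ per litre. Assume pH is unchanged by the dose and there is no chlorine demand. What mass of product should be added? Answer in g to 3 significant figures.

977 g

Volume: 41,900 US gal × 3.785 L/gal = 158,592 L.
[OCl⁻]/[HOCl] = 10^(pH − pKa) = 10^(7.73 − 7.52) = 1.622; fraction as HOCl = 1/(1 + 1.622) = 0.3814.
Free chlorine required for 1.88 ppm HOCl: 1.88 / 0.3814 = 4.929 ppm.
FC to add: 4.929 − 0.5 = 4.429 mg/L as Cl₂.
Cl₂ equivalent: 4.429 mg/L × 158,592 L = 702.4 g.
Product at 71.9% available Cl: 702.4 / 0.719 = 976.9 g.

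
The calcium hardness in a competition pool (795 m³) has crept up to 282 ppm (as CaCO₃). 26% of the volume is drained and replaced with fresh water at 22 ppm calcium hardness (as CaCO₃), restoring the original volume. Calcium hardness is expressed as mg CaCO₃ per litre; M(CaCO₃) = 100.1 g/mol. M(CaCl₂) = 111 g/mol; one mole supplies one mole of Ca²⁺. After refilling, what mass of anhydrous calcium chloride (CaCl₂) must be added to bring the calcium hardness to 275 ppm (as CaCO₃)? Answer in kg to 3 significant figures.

Volume: 795 m³ = 795,000 L.
After draining 26% and refilling: 282 × 0.74 + 22 × 0.26 = 214.4 ppm.
Deficit to target: 275 − 214.4 = 60.6 mg/L.
As CaCO₃: 60.6 mg/L × 795,000 L = 48,180 g; ÷ 100.1 = 481.3 mol Ca²⁺.
Mass: 481.3 × 111 = 53,420 g.

53.4 kg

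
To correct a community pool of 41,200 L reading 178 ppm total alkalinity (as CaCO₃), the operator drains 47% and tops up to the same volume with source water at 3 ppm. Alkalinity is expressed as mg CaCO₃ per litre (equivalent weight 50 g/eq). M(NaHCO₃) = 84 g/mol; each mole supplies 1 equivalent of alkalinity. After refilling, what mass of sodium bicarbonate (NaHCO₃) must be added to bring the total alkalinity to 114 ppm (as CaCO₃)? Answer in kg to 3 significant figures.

After draining 47% and refilling: 178 × 0.53 + 3 × 0.47 = 95.75 ppm.
Deficit to target: 114 − 95.75 = 18.25 mg/L.
As CaCO₃: 18.25 mg/L × 41,200 L = 751.9 g; ÷ 50 g/eq ÷ 1 = 15.04 mol NaHCO₃.
Mass: 15.04 × 84 = 1263 g.

1.26 kg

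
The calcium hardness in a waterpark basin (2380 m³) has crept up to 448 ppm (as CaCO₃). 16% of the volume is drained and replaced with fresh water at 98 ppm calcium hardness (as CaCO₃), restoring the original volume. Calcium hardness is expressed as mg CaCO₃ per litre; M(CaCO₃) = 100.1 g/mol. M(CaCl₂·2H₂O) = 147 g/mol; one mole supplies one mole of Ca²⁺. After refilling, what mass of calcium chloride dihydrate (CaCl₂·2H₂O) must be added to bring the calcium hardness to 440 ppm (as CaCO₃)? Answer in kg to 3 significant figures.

168 kg

Volume: 2380 m³ = 2,380,000 L.
After draining 16% and refilling: 448 × 0.84 + 98 × 0.16 = 392 ppm.
Deficit to target: 440 − 392 = 48 mg/L.
As CaCO₃: 48 mg/L × 2,380,000 L = 114,200 g; ÷ 100.1 = 1141 mol Ca²⁺.
Mass: 1141 × 147 = 167,800 g.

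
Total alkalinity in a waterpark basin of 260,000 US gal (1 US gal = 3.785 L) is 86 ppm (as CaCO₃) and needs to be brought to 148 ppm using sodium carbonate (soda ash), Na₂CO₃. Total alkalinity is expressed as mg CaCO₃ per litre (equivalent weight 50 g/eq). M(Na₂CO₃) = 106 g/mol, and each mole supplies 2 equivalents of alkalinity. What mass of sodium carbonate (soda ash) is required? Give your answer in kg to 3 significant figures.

Volume: 260,000 US gal × 3.785 L/gal = 984,100 L.
Alkalinity to add: (148 − 86) = 62 mg/L as CaCO₃ × 984,100 L = 61,010 g as CaCO₃.
Equivalents: 61,010 g ÷ 50 g/eq = 1220 eq.
Each mole of Na₂CO₃ supplies 2 eq, so 1220 / 2 = 610.1 mol.
Mass: 610.1 mol × 106 g/mol = 64,680 g.

64.7 kg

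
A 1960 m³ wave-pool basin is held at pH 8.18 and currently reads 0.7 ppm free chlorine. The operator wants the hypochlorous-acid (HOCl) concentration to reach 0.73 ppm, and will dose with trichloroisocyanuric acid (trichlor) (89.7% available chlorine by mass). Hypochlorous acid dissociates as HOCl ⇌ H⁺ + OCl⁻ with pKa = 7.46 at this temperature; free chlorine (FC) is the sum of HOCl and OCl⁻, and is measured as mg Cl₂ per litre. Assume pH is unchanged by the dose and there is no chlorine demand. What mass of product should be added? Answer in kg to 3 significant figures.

8.44 kg

Volume: 1960 m³ = 1,960,000 L.
[OCl⁻]/[HOCl] = 10^(pH − pKa) = 10^(8.18 − 7.46) = 5.248; fraction as HOCl = 1/(1 + 5.248) = 0.16.
Free chlorine required for 0.73 ppm HOCl: 0.73 / 0.16 = 4.561 ppm.
FC to add: 4.561 − 0.7 = 3.861 mg/L as Cl₂.
Cl₂ equivalent: 3.861 mg/L × 1,960,000 L = 7568 g.
Product at 89.7% available Cl: 7568 / 0.897 = 8437 g.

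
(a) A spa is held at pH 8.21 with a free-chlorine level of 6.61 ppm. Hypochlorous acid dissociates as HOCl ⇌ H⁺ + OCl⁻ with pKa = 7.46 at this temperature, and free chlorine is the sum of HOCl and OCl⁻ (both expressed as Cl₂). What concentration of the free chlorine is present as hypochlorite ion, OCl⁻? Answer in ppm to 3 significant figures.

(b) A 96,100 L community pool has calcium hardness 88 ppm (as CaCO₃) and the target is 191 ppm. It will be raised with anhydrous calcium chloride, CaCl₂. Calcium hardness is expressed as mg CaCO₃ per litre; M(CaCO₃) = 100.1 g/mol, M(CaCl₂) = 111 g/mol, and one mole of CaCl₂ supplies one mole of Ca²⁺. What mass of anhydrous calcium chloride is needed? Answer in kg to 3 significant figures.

(a) 5.61 ppm; (b) 11.0 kg

(a) [OCl⁻]/[HOCl] = 10^(pH − pKa) = 10^(8.21 − 7.46) = 10^0.75 = 5.623.
(a) Fraction as HOCl = 1 / (1 + 5.623) = 0.151.
(a) OCl⁻ = (1 − 0.151) × 6.61 ppm = 5.612 ppm.

(b) Hardness to add: (191 − 88) = 103 mg/L as CaCO₃ × 96,100 L = 9898 g as CaCO₃.
(b) Moles of Ca²⁺ (1 mol Ca²⁺ ≡ 1 mol CaCO₃): 9898 / 100.1 g/mol = 98.88 mol.
(b) Mass of CaCl₂: 98.88 × 111 = 10,980 g.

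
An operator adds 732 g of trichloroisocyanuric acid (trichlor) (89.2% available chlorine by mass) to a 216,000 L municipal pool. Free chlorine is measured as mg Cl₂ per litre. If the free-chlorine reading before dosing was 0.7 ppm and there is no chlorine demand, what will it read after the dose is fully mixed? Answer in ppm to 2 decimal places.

Available chlorine delivered: 732 g × 0.892 = 652.9 g as Cl₂.
Concentration rise: 652.9 g / 216,000 L = 3.023 mg/L = 3.02 ppm.
Final FC: 0.7 + 3.02 = 3.72 ppm.

3.72 ppm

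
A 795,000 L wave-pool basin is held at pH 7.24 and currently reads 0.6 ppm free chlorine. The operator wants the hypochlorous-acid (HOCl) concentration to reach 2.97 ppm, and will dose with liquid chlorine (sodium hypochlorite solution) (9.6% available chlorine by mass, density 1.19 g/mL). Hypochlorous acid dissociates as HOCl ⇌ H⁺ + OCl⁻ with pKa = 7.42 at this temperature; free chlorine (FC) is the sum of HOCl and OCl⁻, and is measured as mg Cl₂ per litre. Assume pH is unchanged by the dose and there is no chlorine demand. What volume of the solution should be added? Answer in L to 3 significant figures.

30.1 L

[OCl⁻]/[HOCl] = 10^(pH − pKa) = 10^(7.24 − 7.42) = 0.6607; fraction as HOCl = 1/(1 + 0.6607) = 0.6022.
Free chlorine required for 2.97 ppm HOCl: 2.97 / 0.6022 = 4.932 ppm.
FC to add: 4.932 − 0.6 = 4.332 mg/L as Cl₂.
Cl₂ equivalent: 4.332 mg/L × 795,000 L = 3444 g.
Product at 9.6% available Cl: 3444 / 0.096 = 35,880 g.
Volume: 35,880 g ÷ 1.19 g/mL = 30,150 mL.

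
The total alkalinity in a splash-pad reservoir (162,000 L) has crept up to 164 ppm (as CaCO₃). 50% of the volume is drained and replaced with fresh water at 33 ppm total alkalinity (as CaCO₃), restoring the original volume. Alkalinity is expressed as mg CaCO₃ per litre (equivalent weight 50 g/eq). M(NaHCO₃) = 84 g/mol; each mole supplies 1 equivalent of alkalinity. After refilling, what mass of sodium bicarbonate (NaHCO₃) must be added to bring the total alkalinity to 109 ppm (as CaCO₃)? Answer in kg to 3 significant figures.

2.86 kg

After draining 50% and refilling: 164 × 0.50 + 33 × 0.50 = 98.5 ppm.
Deficit to target: 109 − 98.5 = 10.5 mg/L.
As CaCO₃: 10.5 mg/L × 162,000 L = 1701 g; ÷ 50 g/eq ÷ 1 = 34.02 mol NaHCO₃.
Mass: 34.02 × 84 = 2858 g.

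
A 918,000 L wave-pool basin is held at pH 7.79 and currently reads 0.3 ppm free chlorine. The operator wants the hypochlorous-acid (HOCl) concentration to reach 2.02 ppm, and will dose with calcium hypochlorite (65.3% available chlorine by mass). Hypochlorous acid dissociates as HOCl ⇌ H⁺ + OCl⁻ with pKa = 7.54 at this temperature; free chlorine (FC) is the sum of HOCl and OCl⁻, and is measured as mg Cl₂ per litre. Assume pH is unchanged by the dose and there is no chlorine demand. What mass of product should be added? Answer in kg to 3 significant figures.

[OCl⁻]/[HOCl] = 10^(pH − pKa) = 10^(7.79 − 7.54) = 1.778; fraction as HOCl = 1/(1 + 1.778) = 0.3599.
Free chlorine required for 2.02 ppm HOCl: 2.02 / 0.3599 = 5.612 ppm.
FC to add: 5.612 − 0.3 = 5.312 mg/L as Cl₂.
Cl₂ equivalent: 5.312 mg/L × 918,000 L = 4877 g.
Product at 65.3% available Cl: 4877 / 0.653 = 7468 g.

7.47 kg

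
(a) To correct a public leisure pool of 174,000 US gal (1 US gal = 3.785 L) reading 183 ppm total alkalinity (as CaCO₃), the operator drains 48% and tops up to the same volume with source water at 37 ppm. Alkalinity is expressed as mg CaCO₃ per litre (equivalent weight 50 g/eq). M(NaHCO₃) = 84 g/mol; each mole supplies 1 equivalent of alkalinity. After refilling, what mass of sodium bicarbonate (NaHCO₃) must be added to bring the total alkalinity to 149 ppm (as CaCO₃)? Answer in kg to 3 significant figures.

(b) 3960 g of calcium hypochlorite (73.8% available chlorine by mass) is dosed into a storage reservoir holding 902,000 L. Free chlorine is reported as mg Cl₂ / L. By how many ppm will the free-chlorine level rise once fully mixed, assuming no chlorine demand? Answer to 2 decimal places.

(a) 39.9 kg; (b) 3.24 ppm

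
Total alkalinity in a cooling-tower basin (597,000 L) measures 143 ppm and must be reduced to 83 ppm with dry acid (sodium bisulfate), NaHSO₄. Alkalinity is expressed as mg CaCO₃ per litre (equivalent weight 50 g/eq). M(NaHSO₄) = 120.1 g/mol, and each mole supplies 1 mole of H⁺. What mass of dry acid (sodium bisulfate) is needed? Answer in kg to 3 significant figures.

Alkalinity to neutralize: (143 − 83) = 60 mg/L as CaCO₃ × 597,000 L = 35,820 g as CaCO₃.
Equivalents of H⁺ required: 35,820 ÷ 50 g/eq = 716.4 eq = 716.4 mol NaHSO₄.
Mass of NaHSO₄: 716.4 × 120.1 = 86,040 g.

86.0 kg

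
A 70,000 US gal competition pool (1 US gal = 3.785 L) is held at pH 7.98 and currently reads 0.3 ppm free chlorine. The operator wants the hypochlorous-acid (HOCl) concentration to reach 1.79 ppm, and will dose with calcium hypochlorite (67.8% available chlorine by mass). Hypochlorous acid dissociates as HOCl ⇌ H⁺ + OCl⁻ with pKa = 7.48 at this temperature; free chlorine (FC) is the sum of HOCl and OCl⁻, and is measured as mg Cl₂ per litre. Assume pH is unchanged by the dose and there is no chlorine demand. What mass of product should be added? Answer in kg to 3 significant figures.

Volume: 70,000 US gal × 3.785 L/gal = 264,950 L.
[OCl⁻]/[HOCl] = 10^(pH − pKa) = 10^(7.98 − 7.48) = 3.162; fraction as HOCl = 1/(1 + 3.162) = 0.2403.
Free chlorine required for 1.79 ppm HOCl: 1.79 / 0.2403 = 7.45 ppm.
FC to add: 7.45 − 0.3 = 7.15 mg/L as Cl₂.
Cl₂ equivalent: 7.15 mg/L × 264,950 L = 1895 g.
Product at 67.8% available Cl: 1895 / 0.678 = 2794 g.

2.79 kg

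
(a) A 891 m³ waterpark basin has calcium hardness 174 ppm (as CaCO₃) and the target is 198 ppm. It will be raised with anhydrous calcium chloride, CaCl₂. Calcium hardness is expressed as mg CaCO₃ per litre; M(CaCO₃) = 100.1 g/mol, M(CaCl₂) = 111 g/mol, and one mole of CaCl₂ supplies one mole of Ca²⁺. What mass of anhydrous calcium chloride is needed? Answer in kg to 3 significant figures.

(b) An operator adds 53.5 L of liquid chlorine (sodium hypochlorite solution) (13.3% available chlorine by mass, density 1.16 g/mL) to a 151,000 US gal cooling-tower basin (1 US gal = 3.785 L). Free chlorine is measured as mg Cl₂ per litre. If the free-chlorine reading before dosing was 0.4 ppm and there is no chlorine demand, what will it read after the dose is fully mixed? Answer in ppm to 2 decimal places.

(a) Volume: 891 m³ = 891,000 L.
(a) Hardness to add: (198 − 174) = 24 mg/L as CaCO₃ × 891,000 L = 21,380 g as CaCO₃.
(a) Moles of Ca²⁺ (1 mol Ca²⁺ ≡ 1 mol CaCO₃): 21,380 / 100.1 g/mol = 213.6 mol.
(a) Mass of CaCl₂: 213.6 × 111 = 23,710 g.

(b) Volume: 151,000 US gal × 3.785 L/gal = 571,535 L.
(b) Mass of solution: 53.5 L × 1000 mL/L × 1.16 g/mL = 62,060 g.
(b) Available chlorine delivered: 62,060 g × 0.133 = 8254 g as Cl₂.
(b) Concentration rise: 8254 g / 571,535 L = 14.44 mg/L = 14.44 ppm.
(b) Final FC: 0.4 + 14.44 = 14.84 ppm.

(a) 23.7 kg; (b) 14.84 ppm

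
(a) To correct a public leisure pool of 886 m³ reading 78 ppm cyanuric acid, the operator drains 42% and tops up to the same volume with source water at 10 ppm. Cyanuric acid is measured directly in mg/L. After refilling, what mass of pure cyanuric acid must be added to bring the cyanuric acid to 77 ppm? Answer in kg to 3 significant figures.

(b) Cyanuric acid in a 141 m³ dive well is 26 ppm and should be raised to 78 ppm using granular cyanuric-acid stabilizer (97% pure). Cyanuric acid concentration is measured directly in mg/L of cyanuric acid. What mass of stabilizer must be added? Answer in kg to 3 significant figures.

(a) 24.4 kg; (b) 7.56 kg

(a) Volume: 886 m³ = 886,000 L.
(a) After draining 42% and refilling: 78 × 0.58 + 10 × 0.42 = 49.44 ppm.
(a) Deficit to target: 77 − 49.44 = 27.56 mg/L.
(a) Mass: 27.56 mg/L × 886,000 L = 24,420 g cyanuric acid.

(b) Volume: 141 m³ = 141,000 L.
(b) CYA to add: (78 − 26) = 52 mg/L × 141,000 L = 7332 g cyanuric acid.
(b) At 97% purity: 7332 / 0.97 = 7559 g product.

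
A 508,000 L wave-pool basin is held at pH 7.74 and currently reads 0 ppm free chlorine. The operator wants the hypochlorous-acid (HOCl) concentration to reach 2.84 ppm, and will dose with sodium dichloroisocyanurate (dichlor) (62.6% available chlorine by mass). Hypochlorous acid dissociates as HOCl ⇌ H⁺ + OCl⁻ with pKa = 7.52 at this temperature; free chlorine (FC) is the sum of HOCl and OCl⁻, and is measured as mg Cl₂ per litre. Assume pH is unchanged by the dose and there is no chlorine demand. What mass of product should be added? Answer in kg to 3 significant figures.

6.13 kg

[OCl⁻]/[HOCl] = 10^(pH − pKa) = 10^(7.74 − 7.52) = 1.66; fraction as HOCl = 1/(1 + 1.66) = 0.376.
Free chlorine required for 2.84 ppm HOCl: 2.84 / 0.376 = 7.553 ppm.
FC to add: 7.553 − 0 = 7.553 mg/L as Cl₂.
Cl₂ equivalent: 7.553 mg/L × 508,000 L = 3837 g.
Product at 62.6% available Cl: 3837 / 0.626 = 6129 g.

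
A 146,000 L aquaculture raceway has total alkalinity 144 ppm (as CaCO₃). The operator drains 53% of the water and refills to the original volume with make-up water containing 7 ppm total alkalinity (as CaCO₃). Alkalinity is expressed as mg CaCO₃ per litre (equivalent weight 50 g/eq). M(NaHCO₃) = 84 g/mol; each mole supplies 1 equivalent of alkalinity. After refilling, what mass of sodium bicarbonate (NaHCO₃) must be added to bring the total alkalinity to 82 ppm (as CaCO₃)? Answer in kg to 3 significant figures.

2.60 kg

After draining 53% and refilling: 144 × 0.47 + 7 × 0.53 = 71.39 ppm.
Deficit to target: 82 − 71.39 = 10.61 mg/L.
As CaCO₃: 10.61 mg/L × 146,000 L = 1549 g; ÷ 50 g/eq ÷ 1 = 30.98 mol NaHCO₃.
Mass: 30.98 × 84 = 2602 g.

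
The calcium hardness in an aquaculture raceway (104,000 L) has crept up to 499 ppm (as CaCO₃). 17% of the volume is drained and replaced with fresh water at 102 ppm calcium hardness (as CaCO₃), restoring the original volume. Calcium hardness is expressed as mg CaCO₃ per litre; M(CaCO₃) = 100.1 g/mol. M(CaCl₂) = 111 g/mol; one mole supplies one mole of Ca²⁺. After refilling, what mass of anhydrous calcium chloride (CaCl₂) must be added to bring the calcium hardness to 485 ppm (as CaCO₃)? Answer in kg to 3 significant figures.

After draining 17% and refilling: 499 × 0.83 + 102 × 0.17 = 431.51 ppm.
Deficit to target: 485 − 431.51 = 53.49 mg/L.
As CaCO₃: 53.49 mg/L × 104,000 L = 5563 g; ÷ 100.1 = 55.57 mol Ca²⁺.
Mass: 55.57 × 111 = 6169 g.

6.17 kg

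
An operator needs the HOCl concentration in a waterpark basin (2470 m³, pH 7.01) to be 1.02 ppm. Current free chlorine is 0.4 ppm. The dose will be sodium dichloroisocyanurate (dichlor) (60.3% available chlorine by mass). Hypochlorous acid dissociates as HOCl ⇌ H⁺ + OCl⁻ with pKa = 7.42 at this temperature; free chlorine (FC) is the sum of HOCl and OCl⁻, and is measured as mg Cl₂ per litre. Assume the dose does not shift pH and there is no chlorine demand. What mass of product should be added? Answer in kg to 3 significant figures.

Volume: 2470 m³ = 2,470,000 L.
[OCl⁻]/[HOCl] = 10^(pH − pKa) = 10^(7.01 − 7.42) = 0.389; fraction as HOCl = 1/(1 + 0.389) = 0.7199.
Free chlorine required for 1.02 ppm HOCl: 1.02 / 0.7199 = 1.417 ppm.
FC to add: 1.417 − 0.4 = 1.017 mg/L as Cl₂.
Cl₂ equivalent: 1.017 mg/L × 2,470,000 L = 2512 g.
Product at 60.3% available Cl: 2512 / 0.603 = 4165 g.

4.17 kg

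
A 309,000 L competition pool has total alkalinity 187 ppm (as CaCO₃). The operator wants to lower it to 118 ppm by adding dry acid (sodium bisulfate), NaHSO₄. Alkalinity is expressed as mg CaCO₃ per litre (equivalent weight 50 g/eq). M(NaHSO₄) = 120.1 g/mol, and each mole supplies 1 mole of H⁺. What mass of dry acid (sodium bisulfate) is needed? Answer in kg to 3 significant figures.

51.2 kg

Alkalinity to neutralize: (187 − 118) = 69 mg/L as CaCO₃ × 309,000 L = 21,320 g as CaCO₃.
Equivalents of H⁺ required: 21,320 ÷ 50 g/eq = 426.4 eq = 426.4 mol NaHSO₄.
Mass of NaHSO₄: 426.4 × 120.1 = 51,210 g.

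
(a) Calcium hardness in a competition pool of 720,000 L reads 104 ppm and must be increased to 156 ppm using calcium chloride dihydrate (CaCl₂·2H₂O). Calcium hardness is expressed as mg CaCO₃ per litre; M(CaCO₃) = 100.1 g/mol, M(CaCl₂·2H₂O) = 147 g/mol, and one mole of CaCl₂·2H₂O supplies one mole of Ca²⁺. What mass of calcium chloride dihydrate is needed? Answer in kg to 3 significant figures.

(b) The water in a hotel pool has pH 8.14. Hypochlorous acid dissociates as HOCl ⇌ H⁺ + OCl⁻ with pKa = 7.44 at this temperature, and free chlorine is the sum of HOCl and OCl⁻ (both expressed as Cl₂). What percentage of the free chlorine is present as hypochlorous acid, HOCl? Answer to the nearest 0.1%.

(a) Hardness to add: (156 − 104) = 52 mg/L as CaCO₃ × 720,000 L = 37,440 g as CaCO₃.
(a) Moles of Ca²⁺ (1 mol Ca²⁺ ≡ 1 mol CaCO₃): 37,440 / 100.1 g/mol = 374 mol.
(a) Mass of CaCl₂·2H₂O: 374 × 147 = 54,980 g.

(b) [OCl⁻]/[HOCl] = 10^(pH − pKa) = 10^(8.14 − 7.44) = 10^0.70 = 5.012.
(b) Fraction as HOCl = 1 / (1 + 5.012) = 0.1663.

(a) 55.0 kg; (b) 16.6%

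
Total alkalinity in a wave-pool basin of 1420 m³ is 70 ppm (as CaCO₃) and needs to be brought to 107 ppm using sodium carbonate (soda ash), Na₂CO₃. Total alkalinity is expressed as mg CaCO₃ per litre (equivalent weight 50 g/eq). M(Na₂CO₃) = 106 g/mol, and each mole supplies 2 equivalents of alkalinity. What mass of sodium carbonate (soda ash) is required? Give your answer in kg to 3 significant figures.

55.7 kg

Volume: 1420 m³ = 1,420,000 L.
Alkalinity to add: (107 − 70) = 37 mg/L as CaCO₃ × 1,420,000 L = 52,540 g as CaCO₃.
Equivalents: 52,540 g ÷ 50 g/eq = 1051 eq.
Each mole of Na₂CO₃ supplies 2 eq, so 1051 / 2 = 525.4 mol.
Mass: 525.4 mol × 106 g/mol = 55,690 g.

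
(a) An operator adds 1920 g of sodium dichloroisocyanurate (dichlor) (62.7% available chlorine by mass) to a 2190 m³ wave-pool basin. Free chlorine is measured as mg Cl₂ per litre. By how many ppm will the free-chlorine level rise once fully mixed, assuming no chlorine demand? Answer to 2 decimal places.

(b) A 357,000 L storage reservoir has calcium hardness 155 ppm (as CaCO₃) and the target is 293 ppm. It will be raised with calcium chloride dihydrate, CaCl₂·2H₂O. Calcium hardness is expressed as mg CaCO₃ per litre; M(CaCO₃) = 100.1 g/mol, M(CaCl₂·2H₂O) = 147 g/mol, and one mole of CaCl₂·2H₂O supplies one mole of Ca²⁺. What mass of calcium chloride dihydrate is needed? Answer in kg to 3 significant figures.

(a) 0.55 ppm; (b) 72.3 kg

(a) Volume: 2190 m³ = 2,190,000 L.
(a) Available chlorine delivered: 1920 g × 0.627 = 1204 g as Cl₂.
(a) Concentration rise: 1204 g / 2,190,000 L = 0.5497 mg/L = 0.55 ppm.

(b) Hardness to add: (293 − 155) = 138 mg/L as CaCO₃ × 357,000 L = 49,270 g as CaCO₃.
(b) Moles of Ca²⁺ (1 mol Ca²⁺ ≡ 1 mol CaCO₃): 49,270 / 100.1 g/mol = 492.2 mol.
(b) Mass of CaCl₂·2H₂O: 492.2 × 147 = 72,350 g.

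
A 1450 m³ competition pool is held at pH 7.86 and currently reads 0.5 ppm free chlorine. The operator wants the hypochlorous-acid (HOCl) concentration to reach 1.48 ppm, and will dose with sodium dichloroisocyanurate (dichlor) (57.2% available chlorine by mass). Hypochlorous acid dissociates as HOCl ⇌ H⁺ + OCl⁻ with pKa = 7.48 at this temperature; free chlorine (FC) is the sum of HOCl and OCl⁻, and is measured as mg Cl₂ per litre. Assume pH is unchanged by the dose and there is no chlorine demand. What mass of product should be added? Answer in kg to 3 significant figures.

11.5 kg

Volume: 1450 m³ = 1,450,000 L.
[OCl⁻]/[HOCl] = 10^(pH − pKa) = 10^(7.86 − 7.48) = 2.399; fraction as HOCl = 1/(1 + 2.399) = 0.2942.
Free chlorine required for 1.48 ppm HOCl: 1.48 / 0.2942 = 5.03 ppm.
FC to add: 5.03 − 0.5 = 4.53 mg/L as Cl₂.
Cl₂ equivalent: 4.53 mg/L × 1,450,000 L = 6569 g.
Product at 57.2% available Cl: 6569 / 0.572 = 11,480 g.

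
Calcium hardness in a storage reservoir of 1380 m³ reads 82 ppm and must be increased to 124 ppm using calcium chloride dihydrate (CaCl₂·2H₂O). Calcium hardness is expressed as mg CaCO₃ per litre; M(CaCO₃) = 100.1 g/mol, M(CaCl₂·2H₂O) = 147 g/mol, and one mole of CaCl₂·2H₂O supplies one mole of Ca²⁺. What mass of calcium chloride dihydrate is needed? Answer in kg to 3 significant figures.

85.1 kg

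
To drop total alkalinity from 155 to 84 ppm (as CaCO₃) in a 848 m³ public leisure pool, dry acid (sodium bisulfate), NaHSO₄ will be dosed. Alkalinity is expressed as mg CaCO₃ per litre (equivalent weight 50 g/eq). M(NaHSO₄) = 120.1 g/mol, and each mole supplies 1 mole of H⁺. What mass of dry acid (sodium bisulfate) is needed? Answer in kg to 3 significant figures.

Volume: 848 m³ = 848,000 L.
Alkalinity to neutralize: (155 − 84) = 71 mg/L as CaCO₃ × 848,000 L = 60,210 g as CaCO₃.
Equivalents of H⁺ required: 60,210 ÷ 50 g/eq = 1204 eq = 1204 mol NaHSO₄.
Mass of NaHSO₄: 1204 × 120.1 = 144,600 g.

145 kg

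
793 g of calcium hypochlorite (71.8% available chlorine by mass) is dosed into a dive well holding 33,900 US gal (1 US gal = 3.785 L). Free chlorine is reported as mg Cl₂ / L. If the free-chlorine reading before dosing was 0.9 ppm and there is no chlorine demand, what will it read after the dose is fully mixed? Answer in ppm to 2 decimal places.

Volume: 33,900 US gal × 3.785 L/gal = 128,312 L.
Available chlorine delivered: 793 g × 0.718 = 569.4 g as Cl₂.
Concentration rise: 569.4 g / 128,312 L = 4.437 mg/L = 4.44 ppm.
Final FC: 0.9 + 4.44 = 5.34 ppm.

5.34 ppm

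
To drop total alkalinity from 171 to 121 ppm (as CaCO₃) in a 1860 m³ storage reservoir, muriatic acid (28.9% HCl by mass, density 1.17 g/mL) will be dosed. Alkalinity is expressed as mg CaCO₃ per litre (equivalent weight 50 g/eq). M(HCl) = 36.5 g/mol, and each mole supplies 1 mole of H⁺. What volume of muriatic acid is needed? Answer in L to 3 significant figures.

201 L

Volume: 1860 m³ = 1,860,000 L.
Alkalinity to neutralize: (171 − 121) = 50 mg/L as CaCO₃ × 1,860,000 L = 93,000 g as CaCO₃.
Equivalents of H⁺ required: 93,000 ÷ 50 g/eq = 1860 eq = 1860 mol HCl.
Mass of HCl: 1860 × 36.5 = 67,890 g.
Mass of 28.9% solution: 67,890 / 0.289 = 234,900 g.
Volume: 234,900 g ÷ 1.17 g/mL = 200,800 mL.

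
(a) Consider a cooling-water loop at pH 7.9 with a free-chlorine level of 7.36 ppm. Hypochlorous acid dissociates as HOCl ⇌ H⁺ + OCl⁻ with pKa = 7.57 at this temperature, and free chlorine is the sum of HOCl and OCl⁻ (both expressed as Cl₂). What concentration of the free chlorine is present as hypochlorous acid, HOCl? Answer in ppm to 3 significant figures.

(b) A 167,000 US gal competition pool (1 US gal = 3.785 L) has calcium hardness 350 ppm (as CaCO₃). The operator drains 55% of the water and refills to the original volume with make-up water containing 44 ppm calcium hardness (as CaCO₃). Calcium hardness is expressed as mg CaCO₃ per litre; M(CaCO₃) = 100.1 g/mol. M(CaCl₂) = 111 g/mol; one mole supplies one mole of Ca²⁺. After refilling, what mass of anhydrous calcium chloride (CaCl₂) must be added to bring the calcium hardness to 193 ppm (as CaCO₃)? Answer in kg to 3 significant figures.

(a) 2.35 ppm; (b) 7.92 kg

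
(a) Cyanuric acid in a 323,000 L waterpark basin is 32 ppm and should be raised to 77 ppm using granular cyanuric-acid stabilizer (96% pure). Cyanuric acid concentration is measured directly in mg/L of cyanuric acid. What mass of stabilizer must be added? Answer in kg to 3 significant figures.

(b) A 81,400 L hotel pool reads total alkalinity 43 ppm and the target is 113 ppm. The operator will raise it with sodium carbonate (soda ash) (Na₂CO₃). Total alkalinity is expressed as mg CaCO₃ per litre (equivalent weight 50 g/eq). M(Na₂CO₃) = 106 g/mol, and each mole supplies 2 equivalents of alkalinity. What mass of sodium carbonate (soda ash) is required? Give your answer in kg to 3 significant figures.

(a) 15.1 kg; (b) 6.04 kg

(a) CYA to add: (77 − 32) = 45 mg/L × 323,000 L = 14,540 g cyanuric acid.
(a) At 96% purity: 14,540 / 0.96 = 15,140 g product.

(b) Alkalinity to add: (113 − 43) = 70 mg/L as CaCO₃ × 81,400 L = 5698 g as CaCO₃.
(b) Equivalents: 5698 g ÷ 50 g/eq = 114 eq.
(b) Each mole of Na₂CO₃ supplies 2 eq, so 114 / 2 = 56.98 mol.
(b) Mass: 56.98 mol × 106 g/mol = 6040 g.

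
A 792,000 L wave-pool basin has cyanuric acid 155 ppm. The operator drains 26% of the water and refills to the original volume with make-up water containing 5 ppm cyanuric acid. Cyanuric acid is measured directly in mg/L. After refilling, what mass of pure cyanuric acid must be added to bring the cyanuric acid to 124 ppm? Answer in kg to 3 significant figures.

6.34 kg

After draining 26% and refilling: 155 × 0.74 + 5 × 0.26 = 116 ppm.
Deficit to target: 124 − 116 = 8 mg/L.
Mass: 8 mg/L × 792,000 L = 6336 g cyanuric acid.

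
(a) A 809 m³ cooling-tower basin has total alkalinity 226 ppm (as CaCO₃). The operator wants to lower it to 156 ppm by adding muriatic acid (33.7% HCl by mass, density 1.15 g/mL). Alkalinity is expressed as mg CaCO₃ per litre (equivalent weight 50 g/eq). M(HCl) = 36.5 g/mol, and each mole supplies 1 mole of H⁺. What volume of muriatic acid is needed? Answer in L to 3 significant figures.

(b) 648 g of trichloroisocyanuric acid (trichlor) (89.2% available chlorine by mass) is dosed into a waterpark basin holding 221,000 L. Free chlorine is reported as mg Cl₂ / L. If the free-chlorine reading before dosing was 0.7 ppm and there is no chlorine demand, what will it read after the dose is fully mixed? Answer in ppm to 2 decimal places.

(a) Volume: 809 m³ = 809,000 L.
(a) Alkalinity to neutralize: (226 − 156) = 70 mg/L as CaCO₃ × 809,000 L = 56,630 g as CaCO₃.
(a) Equivalents of H⁺ required: 56,630 ÷ 50 g/eq = 1133 eq = 1133 mol HCl.
(a) Mass of HCl: 1133 × 36.5 = 41,340 g.
(a) Mass of 33.7% solution: 41,340 / 0.337 = 122,700 g.
(a) Volume: 122,700 g ÷ 1.15 g/mL = 106,700 mL.

(b) Available chlorine delivered: 648 g × 0.892 = 578 g as Cl₂.
(b) Concentration rise: 578 g / 221,000 L = 2.615 mg/L = 2.62 ppm.
(b) Final FC: 0.7 + 2.62 = 3.32 ppm.

(a) 107 L; (b) 3.32 ppm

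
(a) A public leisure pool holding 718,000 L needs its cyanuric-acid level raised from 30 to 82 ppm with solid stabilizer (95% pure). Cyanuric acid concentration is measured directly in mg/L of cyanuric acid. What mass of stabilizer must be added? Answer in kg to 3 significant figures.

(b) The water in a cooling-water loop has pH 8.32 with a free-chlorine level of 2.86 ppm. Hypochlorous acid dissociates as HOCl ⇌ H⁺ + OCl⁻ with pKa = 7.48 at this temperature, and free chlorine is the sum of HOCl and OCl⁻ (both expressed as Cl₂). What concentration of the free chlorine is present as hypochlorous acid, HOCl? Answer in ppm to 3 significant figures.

(a) CYA to add: (82 − 30) = 52 mg/L × 718,000 L = 37,340 g cyanuric acid.
(a) At 95% purity: 37,340 / 0.95 = 39,300 g product.

(b) [OCl⁻]/[HOCl] = 10^(pH − pKa) = 10^(8.32 − 7.48) = 10^0.84 = 6.918.
(b) Fraction as HOCl = 1 / (1 + 6.918) = 0.1263.
(b) HOCl = 0.1263 × 2.86 ppm = 0.3612 ppm.

(a) 39.3 kg; (b) 0.361 ppm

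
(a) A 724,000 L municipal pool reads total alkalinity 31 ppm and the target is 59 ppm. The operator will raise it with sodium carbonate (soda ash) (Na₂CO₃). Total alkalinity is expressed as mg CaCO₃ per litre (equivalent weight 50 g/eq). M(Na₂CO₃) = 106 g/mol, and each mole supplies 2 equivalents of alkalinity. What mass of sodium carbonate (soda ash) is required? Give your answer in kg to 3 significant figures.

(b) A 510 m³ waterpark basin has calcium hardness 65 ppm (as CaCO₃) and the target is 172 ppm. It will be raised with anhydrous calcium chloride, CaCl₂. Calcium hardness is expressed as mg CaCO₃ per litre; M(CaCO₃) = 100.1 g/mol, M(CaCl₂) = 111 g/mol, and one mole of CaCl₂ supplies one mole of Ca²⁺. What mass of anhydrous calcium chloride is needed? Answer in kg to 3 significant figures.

(a) 21.5 kg; (b) 60.5 kg

(a) Alkalinity to add: (59 − 31) = 28 mg/L as CaCO₃ × 724,000 L = 20,270 g as CaCO₃.
(a) Equivalents: 20,270 g ÷ 50 g/eq = 405.4 eq.
(a) Each mole of Na₂CO₃ supplies 2 eq, so 405.4 / 2 = 202.7 mol.
(a) Mass: 202.7 mol × 106 g/mol = 21,490 g.

(b) Volume: 510 m³ = 510,000 L.
(b) Hardness to add: (172 − 65) = 107 mg/L as CaCO₃ × 510,000 L = 54,570 g as CaCO₃.
(b) Moles of Ca²⁺ (1 mol Ca²⁺ ≡ 1 mol CaCO₃): 54,570 / 100.1 g/mol = 545.2 mol.
(b) Mass of CaCl₂: 545.2 × 111 = 60,510 g.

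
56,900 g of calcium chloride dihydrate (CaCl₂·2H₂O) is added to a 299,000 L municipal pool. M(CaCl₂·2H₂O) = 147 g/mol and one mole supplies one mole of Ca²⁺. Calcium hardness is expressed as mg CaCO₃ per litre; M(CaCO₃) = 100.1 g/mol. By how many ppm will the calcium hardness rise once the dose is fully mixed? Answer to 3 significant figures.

Moles of Ca²⁺: 56,900 g ÷ 147 g/mol = 387.1 mol.
As CaCO₃: 387.1 mol × 100.1 g/mol = 38,750 g.
Rise: 38,750 g / 299,000 L × 1000 = 129.6 mg/L.

130 ppm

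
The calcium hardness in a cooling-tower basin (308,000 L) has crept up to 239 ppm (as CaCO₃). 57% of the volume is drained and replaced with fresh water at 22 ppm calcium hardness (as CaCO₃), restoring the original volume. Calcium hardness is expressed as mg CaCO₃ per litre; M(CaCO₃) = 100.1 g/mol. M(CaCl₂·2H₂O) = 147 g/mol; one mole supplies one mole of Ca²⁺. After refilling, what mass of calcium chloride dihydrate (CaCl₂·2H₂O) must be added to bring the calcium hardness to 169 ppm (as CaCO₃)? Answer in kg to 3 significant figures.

24.3 kg

After draining 57% and refilling: 239 × 0.43 + 22 × 0.57 = 115.31 ppm.
Deficit to target: 169 − 115.31 = 53.69 mg/L.
As CaCO₃: 53.69 mg/L × 308,000 L = 16,540 g; ÷ 100.1 = 165.2 mol Ca²⁺.
Mass: 165.2 × 147 = 24,280 g.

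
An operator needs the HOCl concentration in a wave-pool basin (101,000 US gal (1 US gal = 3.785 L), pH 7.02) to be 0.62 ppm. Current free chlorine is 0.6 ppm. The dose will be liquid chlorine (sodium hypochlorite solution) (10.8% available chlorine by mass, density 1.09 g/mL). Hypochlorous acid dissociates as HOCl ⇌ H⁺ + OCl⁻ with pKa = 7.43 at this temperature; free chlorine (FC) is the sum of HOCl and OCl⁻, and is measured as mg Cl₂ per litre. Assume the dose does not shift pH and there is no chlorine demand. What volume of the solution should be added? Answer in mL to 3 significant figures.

848 mL

Volume: 101,000 US gal × 3.785 L/gal = 382,285 L.
[OCl⁻]/[HOCl] = 10^(pH − pKa) = 10^(7.02 − 7.43) = 0.389; fraction as HOCl = 1/(1 + 0.389) = 0.7199.
Free chlorine required for 0.62 ppm HOCl: 0.62 / 0.7199 = 0.8612 ppm.
FC to add: 0.8612 − 0.6 = 0.2612 mg/L as Cl₂.
Cl₂ equivalent: 0.2612 mg/L × 382,285 L = 99.86 g.
Product at 10.8% available Cl: 99.86 / 0.108 = 924.6 g.
Volume: 924.6 g ÷ 1.09 g/mL = 848.2 mL.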